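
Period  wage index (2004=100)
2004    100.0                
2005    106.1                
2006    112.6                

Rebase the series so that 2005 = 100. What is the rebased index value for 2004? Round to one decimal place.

Rebased(2004) = 100.0 / 106.1 × 100 = 94.2507

94.3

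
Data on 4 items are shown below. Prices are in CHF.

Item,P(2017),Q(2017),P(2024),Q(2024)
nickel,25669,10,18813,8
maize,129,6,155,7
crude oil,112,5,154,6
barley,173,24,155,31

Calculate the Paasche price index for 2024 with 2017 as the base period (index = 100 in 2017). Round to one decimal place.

74.1

Paasche price index uses current-period quantities as weights.
ΣP(2024)·Q(2024) = 18813×8 + 155×7 + 154×6 + 155×31 = 150504 + 1085 + 924 + 4805 = 157318
ΣP(2017)·Q(2024) = 25669×8 + 129×7 + 112×6 + 173×31 = 205352 + 903 + 672 + 5363 = 212290
Index = 157318 / 212290 × 100 = 74.1052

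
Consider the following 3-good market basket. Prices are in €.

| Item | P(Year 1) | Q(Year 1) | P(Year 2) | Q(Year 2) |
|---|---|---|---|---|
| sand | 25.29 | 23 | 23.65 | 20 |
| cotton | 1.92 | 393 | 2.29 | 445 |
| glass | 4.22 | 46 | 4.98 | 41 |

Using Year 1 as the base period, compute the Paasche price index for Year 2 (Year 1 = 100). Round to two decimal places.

Paasche price index uses current-period quantities as weights.
ΣP(Year 2)·Q(Year 2) = 23.65×20 + 2.29×445 + 4.98×41 = 473 + 1019.05 + 204.18 = 1696.23
ΣP(Year 1)·Q(Year 2) = 25.29×20 + 1.92×445 + 4.22×41 = 505.8 + 854.4 + 173.02 = 1533.22
Index = 1696.23 / 1533.22 × 100 = 110.6319

110.63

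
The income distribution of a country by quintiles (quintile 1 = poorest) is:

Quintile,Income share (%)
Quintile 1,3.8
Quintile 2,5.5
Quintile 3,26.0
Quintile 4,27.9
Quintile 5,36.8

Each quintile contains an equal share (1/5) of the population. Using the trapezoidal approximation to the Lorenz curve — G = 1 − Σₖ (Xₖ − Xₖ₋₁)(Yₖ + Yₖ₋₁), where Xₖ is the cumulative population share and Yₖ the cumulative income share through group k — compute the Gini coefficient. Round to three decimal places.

Cumulative income shares Yₖ: 0.0380, 0.0930, 0.3530, 0.6320, 1.0000
Σ (Xₖ−Xₖ₋₁)(Yₖ+Yₖ₋₁) = (1/5)(0.0380+0.0000) + (1/5)(0.0930+0.0380) + (1/5)(0.3530+0.0930) + (1/5)(0.6320+0.3530) + (1/5)(1.0000+0.6320)
  = 0.0076 + 0.0262 + 0.0892 + 0.1970 + 0.3264 = 0.6464
G = 1 − 0.6464 = 0.3536

0.354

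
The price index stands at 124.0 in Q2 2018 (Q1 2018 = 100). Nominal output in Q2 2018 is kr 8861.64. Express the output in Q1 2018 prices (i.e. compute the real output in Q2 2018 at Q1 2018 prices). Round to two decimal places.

Real = Nominal ÷ (Index/100) = 8861.64 ÷ (124.0/100)
     = 8861.64 ÷ 1.240 = 7146.4839

7146.48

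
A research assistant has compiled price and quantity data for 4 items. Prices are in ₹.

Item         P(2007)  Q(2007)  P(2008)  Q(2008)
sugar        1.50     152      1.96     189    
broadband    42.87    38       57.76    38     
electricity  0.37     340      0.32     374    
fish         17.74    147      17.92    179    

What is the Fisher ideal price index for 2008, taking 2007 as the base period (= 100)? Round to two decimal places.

113.40

Laspeyres component (base-period weights):
ΣP(2008)Q(2007) = 1.96×152 + 57.76×38 + 0.32×340 + 17.92×147 = 297.92 + 2194.88 + 108.8 + 2634.24 = 5235.84
ΣP(2007)Q(2007) = 1.50×152 + 42.87×38 + 0.37×340 + 17.74×147 = 228 + 1629.06 + 125.8 + 2607.78 = 4590.64
L = 5235.84 / 4590.64 × 100 = 114.0547
Paasche component (current-period weights):
ΣP(2008)Q(2008) = 1.96×189 + 57.76×38 + 0.32×374 + 17.92×179 = 370.44 + 2194.88 + 119.68 + 3207.68 = 5892.68
ΣP(2007)Q(2008) = 1.50×189 + 42.87×38 + 0.37×374 + 17.74×179 = 283.5 + 1629.06 + 138.38 + 3175.46 = 5226.4
P = 5892.68 / 5226.4 × 100 = 112.7484
Fisher = √(L × P) = √(114.0547 × 112.7484) = 113.3996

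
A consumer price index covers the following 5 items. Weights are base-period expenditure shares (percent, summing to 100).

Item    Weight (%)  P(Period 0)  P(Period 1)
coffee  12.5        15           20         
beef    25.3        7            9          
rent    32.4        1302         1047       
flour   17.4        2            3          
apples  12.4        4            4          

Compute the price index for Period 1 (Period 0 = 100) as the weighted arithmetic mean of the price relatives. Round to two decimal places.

113.75

coffee: 12.5 × (20/15) = 12.5 × 1.333333 = 16.6667
beef: 25.3 × (9/7) = 25.3 × 1.285714 = 32.5286
rent: 32.4 × (1047/1302) = 32.4 × 0.804147 = 26.0544
flour: 17.4 × (3/2) = 17.4 × 1.500000 = 26.1000
apples: 12.4 × (4/4) = 12.4 × 1.000000 = 12.4000
Index = Σ wᵢ·(p₁ᵢ/p₀ᵢ) = 16.6667 + 32.5286 + 26.0544 + 26.1000 + 12.4000 = 113.7496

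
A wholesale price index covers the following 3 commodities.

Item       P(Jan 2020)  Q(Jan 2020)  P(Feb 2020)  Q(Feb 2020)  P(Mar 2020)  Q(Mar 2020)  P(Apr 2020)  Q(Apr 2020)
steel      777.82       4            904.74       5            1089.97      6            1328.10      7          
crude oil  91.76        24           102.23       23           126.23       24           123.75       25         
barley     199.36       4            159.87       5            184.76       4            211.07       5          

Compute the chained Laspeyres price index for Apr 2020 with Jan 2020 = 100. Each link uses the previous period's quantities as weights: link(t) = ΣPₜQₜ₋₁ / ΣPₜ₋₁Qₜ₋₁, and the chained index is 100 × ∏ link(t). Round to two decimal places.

151.76

Link Jan 2020→Feb 2020:
ΣP(Feb 2020)Q(Jan 2020) = 904.74×4 + 102.23×24 + 159.87×4 = 3618.96 + 2453.52 + 639.48 = 6711.96
ΣP(Jan 2020)Q(Jan 2020) = 777.82×4 + 91.76×24 + 199.36×4 = 3111.28 + 2202.24 + 797.44 = 6110.96
link = 6711.96/6110.96 = 1.098348
Link Feb 2020→Mar 2020:
ΣP(Mar 2020)Q(Feb 2020) = 1089.97×5 + 126.23×23 + 184.76×5 = 5449.85 + 2903.29 + 923.8 = 9276.94
ΣP(Feb 2020)Q(Feb 2020) = 904.74×5 + 102.23×23 + 159.87×5 = 4523.7 + 2351.29 + 799.35 = 7674.34
link = 9276.94/7674.34 = 1.208826
Link Mar 2020→Apr 2020:
ΣP(Apr 2020)Q(Mar 2020) = 1328.10×6 + 123.75×24 + 211.07×4 = 7968.6 + 2970 + 844.28 = 11782.88
ΣP(Mar 2020)Q(Mar 2020) = 1089.97×6 + 126.23×24 + 184.76×4 = 6539.82 + 3029.52 + 739.04 = 10308.38
link = 11782.88/10308.38 = 1.143039
Chained index = 100 × 1.098348 × 1.208826 × 1.143039 = 151.7626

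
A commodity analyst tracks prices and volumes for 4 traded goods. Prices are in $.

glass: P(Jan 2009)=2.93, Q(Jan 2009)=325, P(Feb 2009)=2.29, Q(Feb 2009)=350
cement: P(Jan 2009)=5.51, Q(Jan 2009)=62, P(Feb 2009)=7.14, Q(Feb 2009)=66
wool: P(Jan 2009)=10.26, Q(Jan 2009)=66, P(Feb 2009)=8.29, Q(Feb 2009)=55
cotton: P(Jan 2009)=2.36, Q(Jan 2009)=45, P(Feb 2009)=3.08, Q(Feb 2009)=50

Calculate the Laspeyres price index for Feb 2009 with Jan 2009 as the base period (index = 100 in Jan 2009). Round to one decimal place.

Laspeyres price index uses base-period quantities as weights.
ΣP(Feb 2009)·Q(Jan 2009) = 2.29×325 + 7.14×62 + 8.29×66 + 3.08×45 = 744.25 + 442.68 + 547.14 + 138.6 = 1872.67
ΣP(Jan 2009)·Q(Jan 2009) = 2.93×325 + 5.51×62 + 10.26×66 + 2.36×45 = 952.25 + 341.62 + 677.16 + 106.2 = 2077.23
Index = 1872.67 / 2077.23 × 100 = 90.1523

90.2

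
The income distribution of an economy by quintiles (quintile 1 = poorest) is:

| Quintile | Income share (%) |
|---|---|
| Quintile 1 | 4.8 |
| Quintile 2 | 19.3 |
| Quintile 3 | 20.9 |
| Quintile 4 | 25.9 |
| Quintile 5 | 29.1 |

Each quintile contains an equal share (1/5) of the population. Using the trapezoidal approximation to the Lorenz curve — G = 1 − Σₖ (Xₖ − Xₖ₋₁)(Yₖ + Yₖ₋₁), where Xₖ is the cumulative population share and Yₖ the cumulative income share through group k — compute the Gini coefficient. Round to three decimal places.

Cumulative income shares Yₖ: 0.0480, 0.2410, 0.4500, 0.7090, 1.0000
Σ (Xₖ−Xₖ₋₁)(Yₖ+Yₖ₋₁) = (1/5)(0.0480+0.0000) + (1/5)(0.2410+0.0480) + (1/5)(0.4500+0.2410) + (1/5)(0.7090+0.4500) + (1/5)(1.0000+0.7090)
  = 0.0096 + 0.0578 + 0.1382 + 0.2318 + 0.3418 = 0.7792
G = 1 − 0.7792 = 0.2208

0.221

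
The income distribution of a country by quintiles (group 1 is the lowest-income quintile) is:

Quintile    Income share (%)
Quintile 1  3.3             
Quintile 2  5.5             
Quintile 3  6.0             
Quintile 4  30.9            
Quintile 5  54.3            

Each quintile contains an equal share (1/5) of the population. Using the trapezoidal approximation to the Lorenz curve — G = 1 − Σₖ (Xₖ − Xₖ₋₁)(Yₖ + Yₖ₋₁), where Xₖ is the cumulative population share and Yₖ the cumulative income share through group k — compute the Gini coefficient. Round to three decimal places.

0.510

Cumulative income shares Yₖ: 0.0330, 0.0880, 0.1480, 0.4570, 1.0000
Σ (Xₖ−Xₖ₋₁)(Yₖ+Yₖ₋₁) = (1/5)(0.0330+0.0000) + (1/5)(0.0880+0.0330) + (1/5)(0.1480+0.0880) + (1/5)(0.4570+0.1480) + (1/5)(1.0000+0.4570)
  = 0.0066 + 0.0242 + 0.0472 + 0.1210 + 0.2914 = 0.4904
G = 1 − 0.4904 = 0.5096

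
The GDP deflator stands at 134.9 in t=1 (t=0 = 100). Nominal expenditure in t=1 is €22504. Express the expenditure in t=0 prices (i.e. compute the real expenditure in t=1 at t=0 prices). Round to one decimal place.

Real = Nominal ÷ (Index/100) = 22504 ÷ (134.9/100)
     = 22504 ÷ 1.349 = 16681.9867

16682.0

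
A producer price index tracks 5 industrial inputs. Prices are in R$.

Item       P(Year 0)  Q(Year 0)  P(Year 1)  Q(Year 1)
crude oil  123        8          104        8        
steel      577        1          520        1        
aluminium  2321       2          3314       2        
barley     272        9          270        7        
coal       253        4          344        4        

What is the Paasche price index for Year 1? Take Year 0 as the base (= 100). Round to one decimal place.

123.3

Paasche price index uses current-period quantities as weights.
ΣP(Year 1)·Q(Year 1) = 104×8 + 520×1 + 3314×2 + 270×7 + 344×4 = 832 + 520 + 6628 + 1890 + 1376 = 11246
ΣP(Year 0)·Q(Year 1) = 123×8 + 577×1 + 2321×2 + 272×7 + 253×4 = 984 + 577 + 4642 + 1904 + 1012 = 9119
Index = 11246 / 9119 × 100 = 123.3249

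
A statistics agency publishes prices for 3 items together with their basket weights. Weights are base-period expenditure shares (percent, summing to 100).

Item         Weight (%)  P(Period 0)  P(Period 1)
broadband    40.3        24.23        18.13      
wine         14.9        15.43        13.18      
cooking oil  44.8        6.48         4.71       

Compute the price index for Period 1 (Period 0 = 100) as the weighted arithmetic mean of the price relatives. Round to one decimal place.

broadband: 40.3 × (18.13/24.23) = 40.3 × 0.748246 = 30.1543
wine: 14.9 × (13.18/15.43) = 14.9 × 0.854180 = 12.7273
cooking oil: 44.8 × (4.71/6.48) = 44.8 × 0.726852 = 32.5630
Index = Σ wᵢ·(p₁ᵢ/p₀ᵢ) = 30.1543 + 12.7273 + 32.5630 = 75.4446

75.4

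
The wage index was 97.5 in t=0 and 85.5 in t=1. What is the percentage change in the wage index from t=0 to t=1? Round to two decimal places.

-12.31%

Change = (85.5 − 97.5) / 97.5 × 100
       = -12.0 / 97.5 × 100 = -12.3077%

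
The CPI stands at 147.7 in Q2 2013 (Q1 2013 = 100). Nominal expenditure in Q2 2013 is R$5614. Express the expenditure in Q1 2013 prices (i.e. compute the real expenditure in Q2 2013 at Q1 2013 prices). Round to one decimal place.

3800.9

Real = Nominal ÷ (Index/100) = 5614 ÷ (147.7/100)
     = 5614 ÷ 1.477 = 3800.9479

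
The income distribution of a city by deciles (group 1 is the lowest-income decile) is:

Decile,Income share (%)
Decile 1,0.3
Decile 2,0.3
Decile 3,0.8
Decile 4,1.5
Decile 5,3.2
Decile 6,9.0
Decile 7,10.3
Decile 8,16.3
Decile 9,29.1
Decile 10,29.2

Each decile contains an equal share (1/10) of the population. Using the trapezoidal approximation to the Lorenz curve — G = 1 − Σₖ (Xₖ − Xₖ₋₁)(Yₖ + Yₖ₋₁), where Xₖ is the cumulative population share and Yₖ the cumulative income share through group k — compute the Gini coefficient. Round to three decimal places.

0.571

Cumulative income shares Yₖ: 0.0030, 0.0060, 0.0140, 0.0290, 0.0610, 0.1510, 0.2540, 0.4170, 0.7080, 1.0000
Σ (Xₖ−Xₖ₋₁)(Yₖ+Yₖ₋₁) = (1/10)(0.0030+0.0000) + (1/10)(0.0060+0.0030) + (1/10)(0.0140+0.0060) + (1/10)(0.0290+0.0140) + (1/10)(0.0610+0.0290) + (1/10)(0.1510+0.0610) + (1/10)(0.2540+0.1510) + (1/10)(0.4170+0.2540) + (1/10)(0.7080+0.4170) + (1/10)(1.0000+0.7080)
  = 0.0003 + 0.0009 + 0.0020 + 0.0043 + 0.0090 + 0.0212 + 0.0405 + 0.0671 + 0.1125 + 0.1708 = 0.4286
G = 1 − 0.4286 = 0.5714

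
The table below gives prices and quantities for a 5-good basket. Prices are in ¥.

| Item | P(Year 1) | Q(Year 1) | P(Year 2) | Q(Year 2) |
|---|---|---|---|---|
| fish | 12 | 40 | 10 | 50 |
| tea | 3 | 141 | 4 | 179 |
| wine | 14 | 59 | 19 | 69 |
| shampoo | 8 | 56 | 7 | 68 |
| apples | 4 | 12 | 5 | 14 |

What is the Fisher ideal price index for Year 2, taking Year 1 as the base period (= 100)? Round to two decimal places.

Laspeyres component (base-period weights):
ΣP(Year 2)Q(Year 1) = 10×40 + 4×141 + 19×59 + 7×56 + 5×12 = 400 + 564 + 1121 + 392 + 60 = 2537
ΣP(Year 1)Q(Year 1) = 12×40 + 3×141 + 14×59 + 8×56 + 4×12 = 480 + 423 + 826 + 448 + 48 = 2225
L = 2537 / 2225 × 100 = 114.0225
Paasche component (current-period weights):
ΣP(Year 2)Q(Year 2) = 10×50 + 4×179 + 19×69 + 7×68 + 5×14 = 500 + 716 + 1311 + 476 + 70 = 3073
ΣP(Year 1)Q(Year 2) = 12×50 + 3×179 + 14×69 + 8×68 + 4×14 = 600 + 537 + 966 + 544 + 56 = 2703
P = 3073 / 2703 × 100 = 113.6885
Fisher = √(L × P) = √(114.0225 × 113.6885) = 113.8554

113.86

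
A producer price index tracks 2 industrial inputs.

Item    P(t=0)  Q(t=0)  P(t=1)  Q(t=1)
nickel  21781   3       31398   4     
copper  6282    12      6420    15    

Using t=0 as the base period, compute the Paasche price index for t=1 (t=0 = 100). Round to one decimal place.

Paasche price index uses current-period quantities as weights.
ΣP(t=1)·Q(t=1) = 31398×4 + 6420×15 = 125592 + 96300 = 221892
ΣP(t=0)·Q(t=1) = 21781×4 + 6282×15 = 87124 + 94230 = 181354
Index = 221892 / 181354 × 100 = 122.3530

122.4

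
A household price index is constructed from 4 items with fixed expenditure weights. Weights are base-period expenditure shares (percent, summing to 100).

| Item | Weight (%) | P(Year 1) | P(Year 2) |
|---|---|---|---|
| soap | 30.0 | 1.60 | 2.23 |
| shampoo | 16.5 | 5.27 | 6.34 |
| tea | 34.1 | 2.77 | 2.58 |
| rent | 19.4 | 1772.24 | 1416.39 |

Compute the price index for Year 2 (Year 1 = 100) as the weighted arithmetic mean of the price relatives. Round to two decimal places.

108.93

soap: 30.0 × (2.23/1.60) = 30.0 × 1.393750 = 41.8125
shampoo: 16.5 × (6.34/5.27) = 16.5 × 1.203036 = 19.8501
tea: 34.1 × (2.58/2.77) = 34.1 × 0.931408 = 31.7610
rent: 19.4 × (1416.39/1772.24) = 19.4 × 0.799209 = 15.5047
Index = Σ wᵢ·(p₁ᵢ/p₀ᵢ) = 41.8125 + 19.8501 + 31.7610 + 15.5047 = 108.9283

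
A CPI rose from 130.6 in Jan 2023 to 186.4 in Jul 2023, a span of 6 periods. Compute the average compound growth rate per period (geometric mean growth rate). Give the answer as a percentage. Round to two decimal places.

Growth factor = (186.4/130.6)^(1/6) = (1.427259)^(1/6) = 1.061086
Growth rate = 1.061086 − 1 = 0.061086 = 6.1086%

6.11%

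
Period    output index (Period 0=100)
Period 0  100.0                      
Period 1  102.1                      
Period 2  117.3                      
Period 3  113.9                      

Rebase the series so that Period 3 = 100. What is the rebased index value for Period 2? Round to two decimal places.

Rebased(Period 2) = 117.3 / 113.9 × 100 = 102.9851

102.99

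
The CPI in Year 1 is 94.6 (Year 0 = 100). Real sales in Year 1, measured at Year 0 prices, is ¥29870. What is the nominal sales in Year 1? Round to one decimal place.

Nominal = Real × (Index/100) = 29870 × (94.6/100)
        = 29870 × 0.946 = 28257.0200

28257.0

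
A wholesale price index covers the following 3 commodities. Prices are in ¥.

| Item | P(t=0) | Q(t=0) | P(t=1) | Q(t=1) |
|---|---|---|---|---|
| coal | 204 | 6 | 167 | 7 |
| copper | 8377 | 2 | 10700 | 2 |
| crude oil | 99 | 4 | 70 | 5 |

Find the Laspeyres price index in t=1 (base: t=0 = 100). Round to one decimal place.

Laspeyres price index uses base-period quantities as weights.
ΣP(t=1)·Q(t=0) = 167×6 + 10700×2 + 70×4 = 1002 + 21400 + 280 = 22682
ΣP(t=0)·Q(t=0) = 204×6 + 8377×2 + 99×4 = 1224 + 16754 + 396 = 18374
Index = 22682 / 18374 × 100 = 123.4462

123.4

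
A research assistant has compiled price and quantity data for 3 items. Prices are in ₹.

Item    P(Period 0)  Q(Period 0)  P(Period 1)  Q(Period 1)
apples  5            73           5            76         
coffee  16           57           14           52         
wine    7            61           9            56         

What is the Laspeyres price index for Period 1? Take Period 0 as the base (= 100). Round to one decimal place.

100.5

Laspeyres price index uses base-period quantities as weights.
ΣP(Period 1)·Q(Period 0) = 5×73 + 14×57 + 9×61 = 365 + 798 + 549 = 1712
ΣP(Period 0)·Q(Period 0) = 5×73 + 16×57 + 7×61 = 365 + 912 + 427 = 1704
Index = 1712 / 1704 × 100 = 100.4695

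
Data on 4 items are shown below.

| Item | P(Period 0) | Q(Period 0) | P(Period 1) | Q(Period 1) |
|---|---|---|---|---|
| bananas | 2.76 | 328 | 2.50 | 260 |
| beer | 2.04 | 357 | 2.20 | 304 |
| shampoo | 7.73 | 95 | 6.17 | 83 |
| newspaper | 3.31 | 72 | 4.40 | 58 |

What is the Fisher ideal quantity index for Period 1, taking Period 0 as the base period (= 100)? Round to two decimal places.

Laspeyres component (base-period weights):
ΣP(Period 0)Q(Period 1) = 2.76×260 + 2.04×304 + 7.73×83 + 3.31×58 = 717.6 + 620.16 + 641.59 + 191.98 = 2171.33
ΣP(Period 0)Q(Period 0) = 2.76×328 + 2.04×357 + 7.73×95 + 3.31×72 = 905.28 + 728.28 + 734.35 + 238.32 = 2606.23
L = 2171.33 / 2606.23 × 100 = 83.3131
Paasche component (current-period weights):
ΣP(Period 1)Q(Period 1) = 2.50×260 + 2.20×304 + 6.17×83 + 4.40×58 = 650 + 668.8 + 512.11 + 255.2 = 2086.11
ΣP(Period 1)Q(Period 0) = 2.50×328 + 2.20×357 + 6.17×95 + 4.40×72 = 820 + 785.4 + 586.15 + 316.8 = 2508.35
P = 2086.11 / 2508.35 × 100 = 83.1666
Fisher = √(L × P) = √(83.3131 × 83.1666) = 83.2398

83.24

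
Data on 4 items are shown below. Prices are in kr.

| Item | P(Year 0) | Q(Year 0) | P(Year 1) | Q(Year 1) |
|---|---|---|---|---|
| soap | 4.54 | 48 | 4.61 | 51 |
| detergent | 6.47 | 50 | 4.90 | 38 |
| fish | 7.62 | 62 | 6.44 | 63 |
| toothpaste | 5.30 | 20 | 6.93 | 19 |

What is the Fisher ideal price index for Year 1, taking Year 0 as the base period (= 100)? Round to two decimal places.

90.13

Laspeyres component (base-period weights):
ΣP(Year 1)Q(Year 0) = 4.61×48 + 4.90×50 + 6.44×62 + 6.93×20 = 221.28 + 245 + 399.28 + 138.6 = 1004.16
ΣP(Year 0)Q(Year 0) = 4.54×48 + 6.47×50 + 7.62×62 + 5.30×20 = 217.92 + 323.5 + 472.44 + 106 = 1119.86
L = 1004.16 / 1119.86 × 100 = 89.6684
Paasche component (current-period weights):
ΣP(Year 1)Q(Year 1) = 4.61×51 + 4.90×38 + 6.44×63 + 6.93×19 = 235.11 + 186.2 + 405.72 + 131.67 = 958.7
ΣP(Year 0)Q(Year 1) = 4.54×51 + 6.47×38 + 7.62×63 + 5.30×19 = 231.54 + 245.86 + 480.06 + 100.7 = 1058.16
P = 958.7 / 1058.16 × 100 = 90.6007
Fisher = √(L × P) = √(89.6684 × 90.6007) = 90.1333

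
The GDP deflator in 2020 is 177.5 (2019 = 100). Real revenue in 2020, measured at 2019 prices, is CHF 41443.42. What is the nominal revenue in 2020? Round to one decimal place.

Nominal = Real × (Index/100) = 41443.42 × (177.5/100)
        = 41443.42 × 1.775 = 73562.0705

73562.1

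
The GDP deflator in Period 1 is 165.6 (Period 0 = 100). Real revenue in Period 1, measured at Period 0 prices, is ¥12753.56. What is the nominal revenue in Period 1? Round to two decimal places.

Nominal = Real × (Index/100) = 12753.56 × (165.6/100)
        = 12753.56 × 1.656 = 21119.8954

21119.90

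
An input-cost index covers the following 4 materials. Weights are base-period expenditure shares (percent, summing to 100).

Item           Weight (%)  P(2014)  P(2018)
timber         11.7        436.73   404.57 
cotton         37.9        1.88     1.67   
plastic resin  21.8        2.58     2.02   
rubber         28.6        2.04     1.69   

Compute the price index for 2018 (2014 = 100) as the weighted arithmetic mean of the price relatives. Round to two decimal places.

timber: 11.7 × (404.57/436.73) = 11.7 × 0.926362 = 10.8384
cotton: 37.9 × (1.67/1.88) = 37.9 × 0.888298 = 33.6665
plastic resin: 21.8 × (2.02/2.58) = 21.8 × 0.782946 = 17.0682
rubber: 28.6 × (1.69/2.04) = 28.6 × 0.828431 = 23.6931
Index = Σ wᵢ·(p₁ᵢ/p₀ᵢ) = 10.8384 + 33.6665 + 17.0682 + 23.6931 = 85.2663

85.27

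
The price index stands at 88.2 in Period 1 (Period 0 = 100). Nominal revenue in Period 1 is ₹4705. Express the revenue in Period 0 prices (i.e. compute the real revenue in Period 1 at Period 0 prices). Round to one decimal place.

Real = Nominal ÷ (Index/100) = 4705 ÷ (88.2/100)
     = 4705 ÷ 0.882 = 5334.4671

5334.5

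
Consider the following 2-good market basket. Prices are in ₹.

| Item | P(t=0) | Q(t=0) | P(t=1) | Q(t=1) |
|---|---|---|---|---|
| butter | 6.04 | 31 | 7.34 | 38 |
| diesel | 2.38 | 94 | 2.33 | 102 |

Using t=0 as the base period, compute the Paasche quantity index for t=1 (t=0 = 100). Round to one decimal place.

Paasche quantity index uses current-period prices as weights.
ΣP(t=1)·Q(t=1) = 7.34×38 + 2.33×102 = 278.92 + 237.66 = 516.58
ΣP(t=1)·Q(t=0) = 7.34×31 + 2.33×94 = 227.54 + 219.02 = 446.56
Index = 516.58 / 446.56 × 100 = 115.6799

115.7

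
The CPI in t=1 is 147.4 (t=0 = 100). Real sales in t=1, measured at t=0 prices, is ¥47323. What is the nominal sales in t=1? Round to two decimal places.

Nominal = Real × (Index/100) = 47323 × (147.4/100)
        = 47323 × 1.474 = 69754.1020

69754.10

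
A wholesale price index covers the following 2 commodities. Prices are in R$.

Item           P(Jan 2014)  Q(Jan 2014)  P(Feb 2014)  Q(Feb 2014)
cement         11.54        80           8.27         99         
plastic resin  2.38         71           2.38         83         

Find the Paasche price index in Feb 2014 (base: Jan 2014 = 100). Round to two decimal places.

Paasche price index uses current-period quantities as weights.
ΣP(Feb 2014)·Q(Feb 2014) = 8.27×99 + 2.38×83 = 818.73 + 197.54 = 1016.27
ΣP(Jan 2014)·Q(Feb 2014) = 11.54×99 + 2.38×83 = 1142.46 + 197.54 = 1340
Index = 1016.27 / 1340 × 100 = 75.8410

75.84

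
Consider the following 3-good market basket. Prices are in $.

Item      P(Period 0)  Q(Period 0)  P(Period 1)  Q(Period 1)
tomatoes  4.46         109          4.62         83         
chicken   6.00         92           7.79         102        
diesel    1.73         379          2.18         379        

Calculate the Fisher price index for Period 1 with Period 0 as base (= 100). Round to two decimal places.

121.59

Laspeyres component (base-period weights):
ΣP(Period 1)Q(Period 0) = 4.62×109 + 7.79×92 + 2.18×379 = 503.58 + 716.68 + 826.22 = 2046.48
ΣP(Period 0)Q(Period 0) = 4.46×109 + 6.00×92 + 1.73×379 = 486.14 + 552 + 655.67 = 1693.81
L = 2046.48 / 1693.81 × 100 = 120.8211
Paasche component (current-period weights):
ΣP(Period 1)Q(Period 1) = 4.62×83 + 7.79×102 + 2.18×379 = 383.46 + 794.58 + 826.22 = 2004.26
ΣP(Period 0)Q(Period 1) = 4.46×83 + 6.00×102 + 1.73×379 = 370.18 + 612 + 655.67 = 1637.85
P = 2004.26 / 1637.85 × 100 = 122.3714
Fisher = √(L × P) = √(120.8211 × 122.3714) = 121.5938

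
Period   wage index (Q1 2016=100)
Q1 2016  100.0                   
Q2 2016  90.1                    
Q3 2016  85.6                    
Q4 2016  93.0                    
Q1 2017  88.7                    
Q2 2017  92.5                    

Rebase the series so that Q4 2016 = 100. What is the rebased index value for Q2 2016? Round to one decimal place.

Rebased(Q2 2016) = 90.1 / 93.0 × 100 = 96.8817

96.9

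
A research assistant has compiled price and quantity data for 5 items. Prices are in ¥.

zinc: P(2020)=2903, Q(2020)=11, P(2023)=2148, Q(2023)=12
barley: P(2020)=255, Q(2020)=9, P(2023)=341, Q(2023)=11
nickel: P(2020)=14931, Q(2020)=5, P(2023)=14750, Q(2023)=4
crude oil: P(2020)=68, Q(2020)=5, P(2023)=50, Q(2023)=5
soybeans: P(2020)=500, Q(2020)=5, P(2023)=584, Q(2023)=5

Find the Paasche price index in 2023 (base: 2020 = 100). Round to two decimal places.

91.51

Paasche price index uses current-period quantities as weights.
ΣP(2023)·Q(2023) = 2148×12 + 341×11 + 14750×4 + 50×5 + 584×5 = 25776 + 3751 + 59000 + 250 + 2920 = 91697
ΣP(2020)·Q(2023) = 2903×12 + 255×11 + 14931×4 + 68×5 + 500×5 = 34836 + 2805 + 59724 + 340 + 2500 = 100205
Index = 91697 / 100205 × 100 = 91.5094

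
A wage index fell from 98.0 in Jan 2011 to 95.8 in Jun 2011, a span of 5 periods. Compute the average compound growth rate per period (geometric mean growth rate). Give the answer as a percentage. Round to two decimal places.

Growth factor = (95.8/98.0)^(1/5) = (0.977551)^(1/5) = 0.995469
Growth rate = 0.995469 − 1 = -0.004531 = -0.4531%

-0.45%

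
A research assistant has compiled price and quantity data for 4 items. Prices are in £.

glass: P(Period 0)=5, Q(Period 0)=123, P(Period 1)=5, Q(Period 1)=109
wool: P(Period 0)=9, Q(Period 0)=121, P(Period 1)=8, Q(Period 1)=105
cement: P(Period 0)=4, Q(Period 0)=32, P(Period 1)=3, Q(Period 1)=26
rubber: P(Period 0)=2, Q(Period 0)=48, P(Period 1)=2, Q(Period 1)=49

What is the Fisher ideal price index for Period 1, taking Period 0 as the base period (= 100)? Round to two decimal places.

Laspeyres component (base-period weights):
ΣP(Period 1)Q(Period 0) = 5×123 + 8×121 + 3×32 + 2×48 = 615 + 968 + 96 + 96 = 1775
ΣP(Period 0)Q(Period 0) = 5×123 + 9×121 + 4×32 + 2×48 = 615 + 1089 + 128 + 96 = 1928
L = 1775 / 1928 × 100 = 92.0643
Paasche component (current-period weights):
ΣP(Period 1)Q(Period 1) = 5×109 + 8×105 + 3×26 + 2×49 = 545 + 840 + 78 + 98 = 1561
ΣP(Period 0)Q(Period 1) = 5×109 + 9×105 + 4×26 + 2×49 = 545 + 945 + 104 + 98 = 1692
P = 1561 / 1692 × 100 = 92.2577
Fisher = √(L × P) = √(92.0643 × 92.2577) = 92.1609

92.16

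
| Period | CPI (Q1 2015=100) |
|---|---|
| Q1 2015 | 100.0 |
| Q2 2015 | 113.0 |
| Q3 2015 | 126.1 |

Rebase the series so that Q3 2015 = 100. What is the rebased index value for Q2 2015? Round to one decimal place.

89.6

Rebased(Q2 2015) = 113.0 / 126.1 × 100 = 89.6114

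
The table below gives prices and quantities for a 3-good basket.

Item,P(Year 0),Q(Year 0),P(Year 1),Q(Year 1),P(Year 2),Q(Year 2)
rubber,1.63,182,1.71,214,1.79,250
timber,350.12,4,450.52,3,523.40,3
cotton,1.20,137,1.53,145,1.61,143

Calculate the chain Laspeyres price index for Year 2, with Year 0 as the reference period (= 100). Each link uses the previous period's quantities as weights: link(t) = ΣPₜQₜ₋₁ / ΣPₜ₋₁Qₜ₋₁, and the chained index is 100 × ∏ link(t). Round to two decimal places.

Link Year 0→Year 1:
ΣP(Year 1)Q(Year 0) = 1.71×182 + 450.52×4 + 1.53×137 = 311.22 + 1802.08 + 209.61 = 2322.91
ΣP(Year 0)Q(Year 0) = 1.63×182 + 350.12×4 + 1.20×137 = 296.66 + 1400.48 + 164.4 = 1861.54
link = 2322.91/1861.54 = 1.247843
Link Year 1→Year 2:
ΣP(Year 2)Q(Year 1) = 1.79×214 + 523.40×3 + 1.61×145 = 383.06 + 1570.2 + 233.45 = 2186.71
ΣP(Year 1)Q(Year 1) = 1.71×214 + 450.52×3 + 1.53×145 = 365.94 + 1351.56 + 221.85 = 1939.35
link = 2186.71/1939.35 = 1.127548
Chained index = 100 × 1.247843 × 1.127548 = 140.7003

140.70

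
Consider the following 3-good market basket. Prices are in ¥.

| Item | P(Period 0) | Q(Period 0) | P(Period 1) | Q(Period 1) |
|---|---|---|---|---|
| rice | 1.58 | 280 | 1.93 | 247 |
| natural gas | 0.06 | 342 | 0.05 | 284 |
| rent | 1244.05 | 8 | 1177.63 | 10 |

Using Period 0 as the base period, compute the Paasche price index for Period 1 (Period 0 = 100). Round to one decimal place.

Paasche price index uses current-period quantities as weights.
ΣP(Period 1)·Q(Period 1) = 1.93×247 + 0.05×284 + 1177.63×10 = 476.71 + 14.2 + 11776.3 = 12267.21
ΣP(Period 0)·Q(Period 1) = 1.58×247 + 0.06×284 + 1244.05×10 = 390.26 + 17.04 + 12440.5 = 12847.8
Index = 12267.21 / 12847.8 × 100 = 95.4810

95.5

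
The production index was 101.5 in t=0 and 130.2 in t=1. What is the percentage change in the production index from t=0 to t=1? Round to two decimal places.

28.28%

Change = (130.2 − 101.5) / 101.5 × 100
       = 28.7 / 101.5 × 100 = 28.2759%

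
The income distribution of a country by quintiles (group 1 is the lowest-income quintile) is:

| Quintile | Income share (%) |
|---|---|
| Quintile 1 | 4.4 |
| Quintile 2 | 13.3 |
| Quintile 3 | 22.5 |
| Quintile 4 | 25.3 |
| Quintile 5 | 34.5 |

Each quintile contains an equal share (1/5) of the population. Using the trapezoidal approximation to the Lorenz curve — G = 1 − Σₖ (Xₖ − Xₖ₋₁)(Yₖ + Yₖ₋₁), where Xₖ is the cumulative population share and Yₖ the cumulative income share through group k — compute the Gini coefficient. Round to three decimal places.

Cumulative income shares Yₖ: 0.0440, 0.1770, 0.4020, 0.6550, 1.0000
Σ (Xₖ−Xₖ₋₁)(Yₖ+Yₖ₋₁) = (1/5)(0.0440+0.0000) + (1/5)(0.1770+0.0440) + (1/5)(0.4020+0.1770) + (1/5)(0.6550+0.4020) + (1/5)(1.0000+0.6550)
  = 0.0088 + 0.0442 + 0.1158 + 0.2114 + 0.3310 = 0.7112
G = 1 − 0.7112 = 0.2888

0.289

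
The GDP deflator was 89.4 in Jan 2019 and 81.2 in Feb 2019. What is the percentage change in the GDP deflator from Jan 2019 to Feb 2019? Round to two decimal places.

-9.17%

Change = (81.2 − 89.4) / 89.4 × 100
       = -8.2 / 89.4 × 100 = -9.1723%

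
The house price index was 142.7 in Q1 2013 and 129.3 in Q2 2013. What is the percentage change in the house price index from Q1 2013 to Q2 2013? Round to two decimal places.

-9.39%

Change = (129.3 − 142.7) / 142.7 × 100
       = -13.4 / 142.7 × 100 = -9.3903%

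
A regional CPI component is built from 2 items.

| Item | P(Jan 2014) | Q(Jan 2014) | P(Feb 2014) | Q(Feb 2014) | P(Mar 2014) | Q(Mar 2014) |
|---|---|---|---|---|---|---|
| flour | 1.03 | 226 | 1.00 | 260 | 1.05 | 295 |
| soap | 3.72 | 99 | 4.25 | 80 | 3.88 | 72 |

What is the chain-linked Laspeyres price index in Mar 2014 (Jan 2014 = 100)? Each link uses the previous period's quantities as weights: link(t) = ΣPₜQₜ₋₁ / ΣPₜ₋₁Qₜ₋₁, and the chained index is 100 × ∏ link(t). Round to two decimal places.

Link Jan 2014→Feb 2014:
ΣP(Feb 2014)Q(Jan 2014) = 1.00×226 + 4.25×99 = 226 + 420.75 = 646.75
ΣP(Jan 2014)Q(Jan 2014) = 1.03×226 + 3.72×99 = 232.78 + 368.28 = 601.06
link = 646.75/601.06 = 1.076016
Link Feb 2014→Mar 2014:
ΣP(Mar 2014)Q(Feb 2014) = 1.05×260 + 3.88×80 = 273 + 310.4 = 583.4
ΣP(Feb 2014)Q(Feb 2014) = 1.00×260 + 4.25×80 = 260 + 340 = 600
link = 583.4/600 = 0.972333
Chained index = 100 × 1.076016 × 0.972333 = 104.6246

104.62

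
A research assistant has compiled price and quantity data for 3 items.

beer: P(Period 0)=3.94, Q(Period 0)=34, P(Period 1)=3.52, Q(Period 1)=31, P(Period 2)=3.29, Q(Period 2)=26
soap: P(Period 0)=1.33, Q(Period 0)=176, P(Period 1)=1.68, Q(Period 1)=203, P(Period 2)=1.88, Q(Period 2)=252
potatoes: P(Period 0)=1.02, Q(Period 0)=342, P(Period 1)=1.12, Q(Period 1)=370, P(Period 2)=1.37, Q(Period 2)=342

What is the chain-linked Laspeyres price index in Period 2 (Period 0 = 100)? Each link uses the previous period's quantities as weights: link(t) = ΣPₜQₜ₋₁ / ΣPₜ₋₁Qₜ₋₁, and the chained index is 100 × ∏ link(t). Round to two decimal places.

127.60

Link Period 0→Period 1:
ΣP(Period 1)Q(Period 0) = 3.52×34 + 1.68×176 + 1.12×342 = 119.68 + 295.68 + 383.04 = 798.4
ΣP(Period 0)Q(Period 0) = 3.94×34 + 1.33×176 + 1.02×342 = 133.96 + 234.08 + 348.84 = 716.88
link = 798.4/716.88 = 1.113715
Link Period 1→Period 2:
ΣP(Period 2)Q(Period 1) = 3.29×31 + 1.88×203 + 1.37×370 = 101.99 + 381.64 + 506.9 = 990.53
ΣP(Period 1)Q(Period 1) = 3.52×31 + 1.68×203 + 1.12×370 = 109.12 + 341.04 + 414.4 = 864.56
link = 990.53/864.56 = 1.145704
Chained index = 100 × 1.113715 × 1.145704 = 127.5988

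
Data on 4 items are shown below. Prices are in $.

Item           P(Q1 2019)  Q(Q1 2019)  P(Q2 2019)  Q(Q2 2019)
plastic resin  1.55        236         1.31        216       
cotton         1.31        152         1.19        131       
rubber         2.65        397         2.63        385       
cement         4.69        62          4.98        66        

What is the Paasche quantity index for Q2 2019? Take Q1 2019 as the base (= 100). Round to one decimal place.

Paasche quantity index uses current-period prices as weights.
ΣP(Q2 2019)·Q(Q2 2019) = 1.31×216 + 1.19×131 + 2.63×385 + 4.98×66 = 282.96 + 155.89 + 1012.55 + 328.68 = 1780.08
ΣP(Q2 2019)·Q(Q1 2019) = 1.31×236 + 1.19×152 + 2.63×397 + 4.98×62 = 309.16 + 180.88 + 1044.11 + 308.76 = 1842.91
Index = 1780.08 / 1842.91 × 100 = 96.5907

96.6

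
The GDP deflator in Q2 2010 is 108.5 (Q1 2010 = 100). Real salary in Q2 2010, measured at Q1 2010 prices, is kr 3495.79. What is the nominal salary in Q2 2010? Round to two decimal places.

3792.93

Nominal = Real × (Index/100) = 3495.79 × (108.5/100)
        = 3495.79 × 1.085 = 3792.9321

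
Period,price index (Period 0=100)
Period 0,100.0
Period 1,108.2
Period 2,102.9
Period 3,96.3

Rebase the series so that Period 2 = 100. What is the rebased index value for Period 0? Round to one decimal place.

Rebased(Period 0) = 100.0 / 102.9 × 100 = 97.1817

97.2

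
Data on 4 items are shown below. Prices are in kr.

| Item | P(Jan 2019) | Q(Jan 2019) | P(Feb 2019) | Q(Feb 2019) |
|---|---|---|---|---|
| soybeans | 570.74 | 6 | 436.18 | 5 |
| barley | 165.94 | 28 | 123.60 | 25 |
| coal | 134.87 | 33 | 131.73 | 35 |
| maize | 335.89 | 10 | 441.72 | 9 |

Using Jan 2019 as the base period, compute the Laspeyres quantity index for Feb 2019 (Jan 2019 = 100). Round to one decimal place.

Laspeyres quantity index uses base-period prices as weights.
ΣP(Jan 2019)·Q(Feb 2019) = 570.74×5 + 165.94×25 + 134.87×35 + 335.89×9 = 2853.7 + 4148.5 + 4720.45 + 3023.01 = 14745.66
ΣP(Jan 2019)·Q(Jan 2019) = 570.74×6 + 165.94×28 + 134.87×33 + 335.89×10 = 3424.44 + 4646.32 + 4450.71 + 3358.9 = 15880.37
Index = 14745.66 / 15880.37 × 100 = 92.8546

92.9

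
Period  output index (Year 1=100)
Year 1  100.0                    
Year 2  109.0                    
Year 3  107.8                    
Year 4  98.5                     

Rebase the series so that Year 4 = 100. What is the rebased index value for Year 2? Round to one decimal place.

110.7

Rebased(Year 2) = 109.0 / 98.5 × 100 = 110.6599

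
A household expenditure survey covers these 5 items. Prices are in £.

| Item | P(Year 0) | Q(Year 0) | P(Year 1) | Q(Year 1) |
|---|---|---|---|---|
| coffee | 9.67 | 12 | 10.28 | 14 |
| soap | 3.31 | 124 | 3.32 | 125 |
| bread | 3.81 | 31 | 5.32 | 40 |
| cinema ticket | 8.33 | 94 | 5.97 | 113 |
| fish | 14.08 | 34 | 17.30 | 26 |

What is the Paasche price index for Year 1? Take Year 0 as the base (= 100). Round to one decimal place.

94.4

Paasche price index uses current-period quantities as weights.
ΣP(Year 1)·Q(Year 1) = 10.28×14 + 3.32×125 + 5.32×40 + 5.97×113 + 17.30×26 = 143.92 + 415 + 212.8 + 674.61 + 449.8 = 1896.13
ΣP(Year 0)·Q(Year 1) = 9.67×14 + 3.31×125 + 3.81×40 + 8.33×113 + 14.08×26 = 135.38 + 413.75 + 152.4 + 941.29 + 366.08 = 2008.9
Index = 1896.13 / 2008.9 × 100 = 94.3865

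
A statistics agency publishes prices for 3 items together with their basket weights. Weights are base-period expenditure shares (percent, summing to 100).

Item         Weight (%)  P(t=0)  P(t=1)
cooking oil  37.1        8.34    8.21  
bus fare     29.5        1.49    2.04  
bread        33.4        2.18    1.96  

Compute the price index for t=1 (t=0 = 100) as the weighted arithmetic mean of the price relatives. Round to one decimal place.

cooking oil: 37.1 × (8.21/8.34) = 37.1 × 0.984412 = 36.5217
bus fare: 29.5 × (2.04/1.49) = 29.5 × 1.369128 = 40.3893
bread: 33.4 × (1.96/2.18) = 33.4 × 0.899083 = 30.0294
Index = Σ wᵢ·(p₁ᵢ/p₀ᵢ) = 36.5217 + 40.3893 + 30.0294 = 106.9403

106.9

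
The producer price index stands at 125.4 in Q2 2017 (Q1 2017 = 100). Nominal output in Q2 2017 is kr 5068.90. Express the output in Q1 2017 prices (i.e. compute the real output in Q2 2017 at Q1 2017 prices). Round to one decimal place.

4042.2

Real = Nominal ÷ (Index/100) = 5068.90 ÷ (125.4/100)
     = 5068.90 ÷ 1.254 = 4042.1850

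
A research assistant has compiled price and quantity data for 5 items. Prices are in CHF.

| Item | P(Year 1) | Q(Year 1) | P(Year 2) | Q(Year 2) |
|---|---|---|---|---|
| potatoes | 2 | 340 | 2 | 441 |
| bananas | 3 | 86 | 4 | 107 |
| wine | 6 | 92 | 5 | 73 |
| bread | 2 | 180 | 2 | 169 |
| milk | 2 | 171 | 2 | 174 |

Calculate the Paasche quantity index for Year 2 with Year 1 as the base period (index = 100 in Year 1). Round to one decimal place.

Paasche quantity index uses current-period prices as weights.
ΣP(Year 2)·Q(Year 2) = 2×441 + 4×107 + 5×73 + 2×169 + 2×174 = 882 + 428 + 365 + 338 + 348 = 2361
ΣP(Year 2)·Q(Year 1) = 2×340 + 4×86 + 5×92 + 2×180 + 2×171 = 680 + 344 + 460 + 360 + 342 = 2186
Index = 2361 / 2186 × 100 = 108.0055

108.0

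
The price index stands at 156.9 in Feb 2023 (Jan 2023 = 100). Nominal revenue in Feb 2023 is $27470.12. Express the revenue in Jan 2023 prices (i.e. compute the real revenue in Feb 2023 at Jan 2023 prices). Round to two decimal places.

Real = Nominal ÷ (Index/100) = 27470.12 ÷ (156.9/100)
     = 27470.12 ÷ 1.569 = 17508.0433

17508.04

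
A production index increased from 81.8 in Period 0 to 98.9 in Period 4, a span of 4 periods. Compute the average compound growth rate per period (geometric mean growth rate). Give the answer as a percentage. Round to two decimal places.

4.86%

Growth factor = (98.9/81.8)^(1/4) = (1.209046)^(1/4) = 1.048602
Growth rate = 1.048602 − 1 = 0.048602 = 4.8602%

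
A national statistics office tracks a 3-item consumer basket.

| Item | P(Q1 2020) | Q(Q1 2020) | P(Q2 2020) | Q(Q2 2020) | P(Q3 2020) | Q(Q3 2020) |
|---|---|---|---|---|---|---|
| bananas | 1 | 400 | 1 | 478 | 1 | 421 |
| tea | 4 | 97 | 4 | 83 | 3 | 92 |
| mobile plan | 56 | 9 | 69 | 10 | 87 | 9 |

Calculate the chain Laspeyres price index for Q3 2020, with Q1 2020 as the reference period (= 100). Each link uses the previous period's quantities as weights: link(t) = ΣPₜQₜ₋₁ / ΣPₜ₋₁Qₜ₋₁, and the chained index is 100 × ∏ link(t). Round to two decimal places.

116.11

Link Q1 2020→Q2 2020:
ΣP(Q2 2020)Q(Q1 2020) = 1×400 + 4×97 + 69×9 = 400 + 388 + 621 = 1409
ΣP(Q1 2020)Q(Q1 2020) = 1×400 + 4×97 + 56×9 = 400 + 388 + 504 = 1292
link = 1409/1292 = 1.090557
Link Q2 2020→Q3 2020:
ΣP(Q3 2020)Q(Q2 2020) = 1×478 + 3×83 + 87×10 = 478 + 249 + 870 = 1597
ΣP(Q2 2020)Q(Q2 2020) = 1×478 + 4×83 + 69×10 = 478 + 332 + 690 = 1500
link = 1597/1500 = 1.064667
Chained index = 100 × 1.090557 × 1.064667 = 116.1080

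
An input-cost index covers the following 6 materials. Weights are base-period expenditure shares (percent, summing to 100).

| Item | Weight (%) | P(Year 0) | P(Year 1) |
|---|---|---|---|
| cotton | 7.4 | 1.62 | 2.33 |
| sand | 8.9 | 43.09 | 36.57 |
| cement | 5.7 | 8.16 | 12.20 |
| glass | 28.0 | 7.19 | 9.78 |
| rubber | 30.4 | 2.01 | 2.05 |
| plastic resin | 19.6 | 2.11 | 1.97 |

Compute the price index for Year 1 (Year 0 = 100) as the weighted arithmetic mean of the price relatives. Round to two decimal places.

114.11

cotton: 7.4 × (2.33/1.62) = 7.4 × 1.438272 = 10.6432
sand: 8.9 × (36.57/43.09) = 8.9 × 0.848689 = 7.5533
cement: 5.7 × (12.20/8.16) = 5.7 × 1.495098 = 8.5221
glass: 28.0 × (9.78/7.19) = 28.0 × 1.360223 = 38.0862
rubber: 30.4 × (2.05/2.01) = 30.4 × 1.019900 = 31.0050
plastic resin: 19.6 × (1.97/2.11) = 19.6 × 0.933649 = 18.2995
Index = Σ wᵢ·(p₁ᵢ/p₀ᵢ) = 10.6432 + 7.5533 + 8.5221 + 38.0862 + 31.0050 + 18.2995 = 114.1093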